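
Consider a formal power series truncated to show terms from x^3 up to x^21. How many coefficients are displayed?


From x^3 to x^21 inclusive, the count is 21 - 3 + 1 = 19.

19


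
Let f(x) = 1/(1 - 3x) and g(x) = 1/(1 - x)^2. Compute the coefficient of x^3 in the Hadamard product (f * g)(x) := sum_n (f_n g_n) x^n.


f has coefficients f_k = 3^k. For g = 1/(1 - x)^2 the coefficient is g_k = C(k + 1, 1) = k + 1. The Hadamard coefficient is (f * g)_k = 3^k * (k + 1).
For k = 3: 3^3 * 4 = 27 * 4 = 108.

108


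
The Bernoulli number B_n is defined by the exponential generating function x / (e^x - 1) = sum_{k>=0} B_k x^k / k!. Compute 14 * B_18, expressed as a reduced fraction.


Bernoulli numbers can also be computed recursively via B_0 = 1 and sum_{j=0}^{m} C(m+1, j) B_j = 0 for m >= 1. Odd-index Bernoulli numbers vanish for k >= 3.
Computing B_18 = 43867/798, so 14 * B_18 = 14 * 43867/798 = 43867/57.

43867/57


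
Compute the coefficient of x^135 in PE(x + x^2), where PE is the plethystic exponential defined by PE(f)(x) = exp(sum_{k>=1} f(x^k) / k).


With f(x) = x + x^2, the exponent is sum_{k>=1} (x^k + x^(2k)) / k = -ln(1 - x) - ln(1 - x^2). Exponentiating:
PE(x + x^2) = 1 / ((1 - x)(1 - x^2)).
This is the generating function for partitions of n into parts of size 1 or 2. The number of 2's can be any j in 0..67, and the rest are 1's, so
[x^135] = floor(135/2) + 1 = 68.

68


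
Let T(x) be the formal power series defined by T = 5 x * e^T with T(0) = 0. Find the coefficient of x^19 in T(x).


Apply the Lagrange inversion formula: if T = 5 x * phi(T) with phi(t) = e^t, then
[x^n] T = 5^n * (1/n) [t^(n-1)] phi(t)^n = 5^n * (1/n) [t^(n-1)] e^(n t) = 5^n * (1/n) * n^(n-1) / (n-1)! = 5^n * n^(n-1) / n!.
When c = 1 this is the Cayley count of rooted labeled trees on n vertices, divided by n!.
For n = 19: 5^19 * 19^18 / 19! = 19073486328125 * 104127350297911241532841/121645100408832000 = 836240670438354825735321044921875/51218989645824.

836240670438354825735321044921875/51218989645824


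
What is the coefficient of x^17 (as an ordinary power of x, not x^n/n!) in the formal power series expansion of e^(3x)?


The exponential series is e^y = sum_{k>=0} y^k / k!. Substituting y = 3x gives
e^(3x) = sum_{k>=0} 3^k x^k / k!.
So the coefficient of x^n is a^n/n! with a = 3, n = 17:
3^17 / 17! = 129140163/355687428096000 = 177147/487911424000

177147/487911424000


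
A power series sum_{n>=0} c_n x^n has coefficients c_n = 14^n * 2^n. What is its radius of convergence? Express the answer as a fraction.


By the root test (Cauchy-Hadamard), the radius is R = 1 / limsup_n |c_n|^(1/n).
Here |c_n|^(1/n) = (14^n * 2^n)^(1/n) = 14 * 2 = 28 for all n.
So R = 1/28 = 1/28.

1/28


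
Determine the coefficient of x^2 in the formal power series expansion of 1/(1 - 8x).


The geometric series identity gives 1/(1 - c x) = sum_{k>=0} c^k x^k, so the coefficient of x^k is c^k.
Here c = 8 and k = 2.
Computing: 8^2 = 64

64


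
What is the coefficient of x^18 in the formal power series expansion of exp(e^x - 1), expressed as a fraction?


exp(e^x - 1) is the exponential generating function for the Bell numbers Bell_k: exp(e^x - 1) = sum_{k>=0} Bell_k x^k / k!.
So the coefficient of x^18 in exp(e^x - 1) is Bell_18 / 18!.
Computing: Bell_18 = 682076806159 and 18! = 6402373705728000, giving
682076806159/6402373705728000 = 97439543737/914624815104000.

97439543737/914624815104000


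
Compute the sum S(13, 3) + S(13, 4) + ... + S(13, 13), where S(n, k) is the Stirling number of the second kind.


By definition, S(n, k) counts partitions of an n-set into exactly k nonempty blocks.
Computing row n = 13 for k = 3..13:
S(13, k): 261625, 2532530, 7508501, 9321312, 5715424, 1899612, 359502, 39325, 2431, 78, 1
Sum = 27640341.

27640341


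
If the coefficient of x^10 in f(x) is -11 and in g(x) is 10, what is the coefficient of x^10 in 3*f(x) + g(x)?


Scalar multiplication scales coefficients: 3 * -11 = -33.
Then add the g coefficient: -33 + 10
= -23

-23


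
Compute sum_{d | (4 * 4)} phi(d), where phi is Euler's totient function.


First, 4 * 4 = 16. One classical identity is sum_{d | n} phi(d) = n (each k in [1, n] has a unique gcd with n, and among the k's with gcd(k, n) = n/d there are phi(d) of them). So the sum equals 16. We also verify directly:
Divisors of 16: 1, 2, 4, 8, 16.
phi values: 1, 1, 2, 4, 8.
Sum = 16.

16


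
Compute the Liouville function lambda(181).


The Liouville function is lambda(k) = (-1)^Omega(k), where Omega(k) counts the prime factors of k with multiplicity.
Factoring: 181 = 181, so Omega(181) = 1.
lambda(181) = (-1)^1 = -1.

-1


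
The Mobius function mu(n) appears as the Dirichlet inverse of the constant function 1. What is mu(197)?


197 = 197 (all distinct primes).
mu(197) = (-1)^1 = -1

-1


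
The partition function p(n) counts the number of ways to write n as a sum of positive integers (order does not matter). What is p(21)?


Using the generating function prod_{k>=1} 1/(1-x^k), we compute p(21).
By dynamic programming over parts 1 through 21:
p(21) = 792

792


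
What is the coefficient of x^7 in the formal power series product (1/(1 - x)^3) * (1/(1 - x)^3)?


Combine the factors: (1/(1 - x)^3) * (1/(1 - x)^3) = 1/(1 - x)^6.
Then use 1/(1 - x)^r = sum_{k>=0} C(k + r - 1, r - 1) x^k with r = 6 and k = 7:
C(12, 5) = 792.

792


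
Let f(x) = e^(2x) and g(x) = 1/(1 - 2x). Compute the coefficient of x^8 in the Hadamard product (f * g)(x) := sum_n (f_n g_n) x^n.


Expanding: f_k = 2^k/k! (from e^(2x)) and g_k = 2^k (from 1/(1 - 2x)). So the Hadamard coefficient (f * g)_k = 2^k 2^k / k! = (4)^k / k!.
For k = 8: 4^8/8! = 65536/40320 = 512/315.

512/315


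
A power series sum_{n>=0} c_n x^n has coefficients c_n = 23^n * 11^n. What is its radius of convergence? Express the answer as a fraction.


By the root test (Cauchy-Hadamard), the radius is R = 1 / limsup_n |c_n|^(1/n).
Here |c_n|^(1/n) = (23^n * 11^n)^(1/n) = 23 * 11 = 253 for all n.
So R = 1/253 = 1/253.

1/253


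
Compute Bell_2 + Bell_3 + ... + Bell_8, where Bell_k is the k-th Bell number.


Recall Bell_k counts set partitions of a k-set (with Bell_0 = 1 by convention).
Bell_2 through Bell_8: 2, 5, 15, 52, 203, 877, 4140
Sum = 2 + 5 + 15 + 52 + 203 + 877 + 4140 = 5294.

5294


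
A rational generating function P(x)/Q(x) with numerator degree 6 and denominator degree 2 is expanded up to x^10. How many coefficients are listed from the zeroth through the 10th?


Expanding up to x^10 gives the coefficients for x^0, x^1, ..., x^10.
That is 10 + 1 = 11 coefficients in total.

11


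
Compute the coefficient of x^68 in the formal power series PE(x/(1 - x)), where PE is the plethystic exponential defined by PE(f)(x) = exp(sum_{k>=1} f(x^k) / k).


For f(x) = x/(1 - x) we have
sum_{k>=1} f(x^k) / k = sum_{k>=1} (1/k) * x^k / (1 - x^k) = sum_{k, m >= 1} x^(k m) / k,
which after exponentiating simplifies to
PE(x/(1 - x)) = prod_{k>=1} 1 / (1 - x^k).
This is the generating function for the partition function p(n), so the coefficient of x^68 is p(68).
Computing p(68) by dynamic programming over parts 1, 2, ..., 68: p(68) = 3087735.

3087735


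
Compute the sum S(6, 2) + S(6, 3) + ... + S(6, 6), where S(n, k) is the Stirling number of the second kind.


By definition, S(n, k) counts partitions of an n-set into exactly k nonempty blocks.
Computing row n = 6 for k = 2..6:
S(6, k): 31, 90, 65, 15, 1
Sum = 202.

202


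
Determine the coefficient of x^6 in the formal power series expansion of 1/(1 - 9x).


The geometric series identity gives 1/(1 - c x) = sum_{k>=0} c^k x^k, so the coefficient of x^k is c^k.
Here c = 9 and k = 6.
Computing: 9^6 = 531441

531441


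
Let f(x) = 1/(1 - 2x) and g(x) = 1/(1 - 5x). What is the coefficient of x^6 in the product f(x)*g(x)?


The coefficient of x^n in f*g is the Cauchy product: sum_{k=0}^{n} a^k * b^(n-k).
With a=2, b=5, n=6:
sum_{k=0}^{6} 2^k * 5^(6-k)
= 25999

25999


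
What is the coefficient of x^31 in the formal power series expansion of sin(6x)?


The Maclaurin series is sin(t) = sum_{k>=0} (-1)^k t^(2k+1) / (2k+1)!, so substituting t = 6x, only odd powers of x are nonzero, with coefficient of x^(2k+1) equal to (-1)^k 6^(2k+1) / (2k+1)!.
Write 31 = 2*15 + 1, giving the coefficient (-1)^15 * 6^31 / 31! = -1326443518324400147398656/8222838654177922817725562880000000 = -4132485216/25617946563506171875.

-4132485216/25617946563506171875


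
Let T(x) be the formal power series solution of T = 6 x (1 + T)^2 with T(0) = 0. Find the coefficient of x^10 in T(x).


Apply the Lagrange inversion formula: if T = 6 x * phi(T) with phi(t) = (1 + t)^2, then [x^n] T = 6^n * (1/n) [t^(n-1)] phi(t)^n = 6^n * (1/n) [t^(n-1)] (1 + t)^(2n) = 6^n * (1/n) C(2n, n-1).
Using the identity C(2n, n-1) = C(2n, n) * n / (n+1), the unscaled factor equals C(2n, n) / (n+1) = C_n, the n-th Catalan number.
For n = 10: C_10 = C(20, 10) / 11 = 184756/11 = 16796.
With the 6^10 = 60466176 factor, the coefficient is 60466176 * 16796 = 1015589892096.

1015589892096


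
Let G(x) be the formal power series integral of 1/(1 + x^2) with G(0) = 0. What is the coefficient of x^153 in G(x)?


1/(1 + x^2) = sum_{j>=0} (-1)^j x^(2j). Integrating termwise with G(0) = 0:
G(x) = sum_{j>=0} (-1)^j x^(2j+1) / (2j+1) = arctan(x).
Only odd powers are nonzero. For x^153 write 153 = 2*76 + 1, giving
(-1)^76 / 153 = 1/153 = 1/153.

1/153


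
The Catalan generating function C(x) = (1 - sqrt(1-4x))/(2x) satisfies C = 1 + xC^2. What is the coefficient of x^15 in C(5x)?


Substituting x -> 5x scales the n-th coefficient by 5^n, so [x^15] C(5x) = 5^15 * C_15.
C_15 = C(2*15, 15)/(16) = 155117520/16 = 9694845.
So 5^15 * 9694845 = 30517578125 * 9694845 = 295863189697265625.

295863189697265625


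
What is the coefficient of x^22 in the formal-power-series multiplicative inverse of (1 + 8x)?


The inverse is 1/(1 + 8x). Apply the geometric identity 1/(1 - y) = sum_{k>=0} y^k with y = -8x:
1/(1 + 8x) = sum_{k>=0} (-8)^k x^k.
So the coefficient of x^22 is (-8)^22 = 73786976294838206464.

73786976294838206464


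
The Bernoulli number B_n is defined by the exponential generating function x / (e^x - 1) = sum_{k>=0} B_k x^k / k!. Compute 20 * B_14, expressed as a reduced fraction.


Bernoulli numbers can also be computed recursively via B_0 = 1 and sum_{j=0}^{m} C(m+1, j) B_j = 0 for m >= 1. Odd-index Bernoulli numbers vanish for k >= 3.
Computing B_14 = 7/6, so 20 * B_14 = 20 * 7/6 = 70/3.

70/3


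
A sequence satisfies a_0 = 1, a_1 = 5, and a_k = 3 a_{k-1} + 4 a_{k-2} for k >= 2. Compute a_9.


The characteristic equation is t^2 - 3 t - 4 = 0, with roots r_1 = 4 and r_2 = -1 (so c_1 = r_1 + r_2, c_2 = -r_1 r_2 as required).
One can use the closed form a_n = A r_1^n + B r_2^n, but direct iteration is more reliable:
a_0 = 1, a_1 = 5, a_2 = 19, a_3 = 77, a_4 = 307, a_5 = 1229, a_6 = 4915, a_7 = 19661, a_8 = 78643, a_9 = 314573.
So a_9 = 314573.

314573


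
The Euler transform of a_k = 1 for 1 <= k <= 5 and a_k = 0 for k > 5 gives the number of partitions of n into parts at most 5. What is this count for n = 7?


Partitions of 7 into parts at most 5:
Using generating function (1-x)^(-1)(1-x^2)^(-1)...(1-x^5)^(-1),
the coefficient of x^7 = 13

13


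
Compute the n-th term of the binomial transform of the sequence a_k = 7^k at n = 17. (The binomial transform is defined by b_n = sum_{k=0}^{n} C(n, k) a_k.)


With a_k = 7^k, b_n = sum_{k=0}^{n} C(n, k) 7^k = (1 + 7)^n by the binomial theorem.
For n = 17: (1 + 7)^17 = 8^17 = 2251799813685248.

2251799813685248


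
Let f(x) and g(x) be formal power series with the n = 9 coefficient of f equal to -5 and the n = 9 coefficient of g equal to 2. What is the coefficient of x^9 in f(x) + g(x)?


Addition of formal power series is termwise.
The coefficient of x^9 in f + g = -5 + 2
= -3

-3


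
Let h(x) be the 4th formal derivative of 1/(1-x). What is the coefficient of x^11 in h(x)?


Differentiating 4 times: d^4/dx^4 [1/(1-x)] = 4!/(1-x)^5.
The expansion 1/(1-x)^5 = sum_{k>=0} C(k+4, 4) x^k, so the coefficient of x^n in 4!/(1-x)^5 is 4! * C(n+4, 4).
For n = 11: 24 * C(15, 4) = 24 * 1365 = 32760

32760


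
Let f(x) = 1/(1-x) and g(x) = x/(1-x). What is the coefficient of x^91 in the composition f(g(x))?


First simplify the composition: f(g(x)) = 1/(1 - x/(1-x)) = (1-x)/((1-x) - x) = (1-x)/(1-2x).
Now extract the coefficient. Write (1-x)/(1-2x) = 1/(1-2x) - x/(1-2x).
The coefficient of x^n in 1/(1-2x) is 2^n, and in x/(1-2x) is 2^(n-1) (for n >= 1).
So the coefficient of x^91 is 2^91 - 2^90 = 2475880078570760549798248448 - 1237940039285380274899124224 = 1237940039285380274899124224.

1237940039285380274899124224


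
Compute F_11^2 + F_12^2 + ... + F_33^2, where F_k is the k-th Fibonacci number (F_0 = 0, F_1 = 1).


There is a standard identity sum_{k=0}^{N} F_k^2 = F_N * F_{N+1} (proved inductively from the telescoping relation F_k^2 = F_k F_{k+1} - F_{k-1} F_k). Then
sum_{k=11}^{33} F_k^2 = F_33 F_34 - F_10 F_11.
Computing: F_33 = 3524578, F_34 = 5702887, F_10 = 55, F_11 = 89.
Sum = 3524578 * 5702887 - 55 * 89 = 20100270051791.

20100270051791


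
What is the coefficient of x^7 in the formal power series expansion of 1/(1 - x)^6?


The expansion 1/(1 - x)^r = sum_{k>=0} C(k + r - 1, r - 1) x^k follows from the multiset / negative-binomial theorem (or from repeated differentiation of the geometric series).
For r = 6 and k = 7:
C(12, 5) = 479001600 / (120 * 5040) = 792.

792


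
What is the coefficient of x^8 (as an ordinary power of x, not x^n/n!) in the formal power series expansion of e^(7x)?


The exponential series is e^y = sum_{k>=0} y^k / k!. Substituting y = 7x gives
e^(7x) = sum_{k>=0} 7^k x^k / k!.
So the coefficient of x^n is a^n/n! with a = 7, n = 8:
7^8 / 8! = 5764801/40320 = 823543/5760

823543/5760


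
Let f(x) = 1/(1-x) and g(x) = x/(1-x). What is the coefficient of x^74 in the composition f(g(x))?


First simplify the composition: f(g(x)) = 1/(1 - x/(1-x)) = (1-x)/((1-x) - x) = (1-x)/(1-2x).
Now extract the coefficient. Write (1-x)/(1-2x) = 1/(1-2x) - x/(1-2x).
The coefficient of x^n in 1/(1-2x) is 2^n, and in x/(1-2x) is 2^(n-1) (for n >= 1).
So the coefficient of x^74 is 2^74 - 2^73 = 18889465931478580854784 - 9444732965739290427392 = 9444732965739290427392.

9444732965739290427392


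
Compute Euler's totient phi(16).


phi(n) counts integers in [1, n] coprime to n. Using the multiplicative formula phi(n) = n * prod_{p | n} (1 - 1/p):
16 = 2^4, so
phi(16) = 16 * (1 - 1/2) = 8.

8


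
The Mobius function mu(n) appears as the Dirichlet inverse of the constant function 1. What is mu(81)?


81 has a squared prime factor, so mu(81) = 0.
Factorization reveals a repeated prime.

0


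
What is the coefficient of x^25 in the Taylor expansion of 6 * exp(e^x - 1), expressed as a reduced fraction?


exp(e^x - 1) = sum_{k>=0} Bell_k x^k / k!, where Bell_k is the k-th Bell number.
So the coefficient of x^25 is 6 * Bell_25 / 25!.
Computing: Bell_25 = 4638590332229999353 and 25! = 15511210043330985984000000, giving
6 * 4638590332229999353/15511210043330985984000000 = 356814640940769181/198861667222192128000000.

356814640940769181/198861667222192128000000


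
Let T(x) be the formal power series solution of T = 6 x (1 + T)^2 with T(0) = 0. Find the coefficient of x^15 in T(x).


Apply the Lagrange inversion formula: if T = 6 x * phi(T) with phi(t) = (1 + t)^2, then [x^n] T = 6^n * (1/n) [t^(n-1)] phi(t)^n = 6^n * (1/n) [t^(n-1)] (1 + t)^(2n) = 6^n * (1/n) C(2n, n-1).
Using the identity C(2n, n-1) = C(2n, n) * n / (n+1), the unscaled factor equals C(2n, n) / (n+1) = C_n, the n-th Catalan number.
For n = 15: C_15 = C(30, 15) / 16 = 155117520/16 = 9694845.
With the 6^15 = 470184984576 factor, the coefficient is 470184984576 * 9694845 = 4558370546791710720.

4558370546791710720


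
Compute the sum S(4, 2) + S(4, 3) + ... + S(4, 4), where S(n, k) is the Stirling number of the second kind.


By definition, S(n, k) counts partitions of an n-set into exactly k nonempty blocks.
Computing row n = 4 for k = 2..4:
S(4, k): 7, 6, 1
Sum = 14.

14


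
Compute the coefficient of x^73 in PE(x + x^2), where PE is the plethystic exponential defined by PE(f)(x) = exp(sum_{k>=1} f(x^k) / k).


With f(x) = x + x^2, the exponent is sum_{k>=1} (x^k + x^(2k)) / k = -ln(1 - x) - ln(1 - x^2). Exponentiating:
PE(x + x^2) = 1 / ((1 - x)(1 - x^2)).
This is the generating function for partitions of n into parts of size 1 or 2. The number of 2's can be any j in 0..36, and the rest are 1's, so
[x^73] = floor(73/2) + 1 = 37.

37


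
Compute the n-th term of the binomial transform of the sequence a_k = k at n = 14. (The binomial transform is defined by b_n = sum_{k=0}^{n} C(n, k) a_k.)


With a_k = k, b_n = sum_{k=0}^{n} C(n, k) k. Using k * C(n, k) = n * C(n-1, k-1) gives b_n = n * sum_{k>=1} C(n-1, k-1) = n * 2^(n-1).
For n = 14: 14 * 2^13 = 14 * 8192 = 114688.

114688


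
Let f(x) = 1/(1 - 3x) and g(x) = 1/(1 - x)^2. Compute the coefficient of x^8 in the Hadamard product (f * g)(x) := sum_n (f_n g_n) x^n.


f has coefficients f_k = 3^k. For g = 1/(1 - x)^2 the coefficient is g_k = C(k + 1, 1) = k + 1. The Hadamard coefficient is (f * g)_k = 3^k * (k + 1).
For k = 8: 3^8 * 9 = 6561 * 9 = 59049.

59049


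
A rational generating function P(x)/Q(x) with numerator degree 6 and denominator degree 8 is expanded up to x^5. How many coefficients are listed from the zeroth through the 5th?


Expanding up to x^5 gives the coefficients for x^0, x^1, ..., x^5.
That is 5 + 1 = 6 coefficients in total.

6


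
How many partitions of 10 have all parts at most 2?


Using the generating function (1-x)^(-1)(1-x^2)^(-1),
the coefficient of x^10 counts these restricted partitions.
Result = 6

6


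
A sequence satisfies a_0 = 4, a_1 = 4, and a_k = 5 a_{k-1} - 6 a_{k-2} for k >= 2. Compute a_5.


The characteristic equation is t^2 - 5 t + 6 = 0, with roots r_1 = 3 and r_2 = 2 (so c_1 = r_1 + r_2, c_2 = -r_1 r_2 as required).
One can use the closed form a_n = A r_1^n + B r_2^n, but direct iteration is more reliable:
a_0 = 4, a_1 = 4, a_2 = -4, a_3 = -44, a_4 = -196, a_5 = -716.
So a_5 = -716.

-716


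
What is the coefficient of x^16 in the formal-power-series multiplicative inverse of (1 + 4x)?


The inverse is 1/(1 + 4x). Apply the geometric identity 1/(1 - y) = sum_{k>=0} y^k with y = -4x:
1/(1 + 4x) = sum_{k>=0} (-4)^k x^k.
So the coefficient of x^16 is (-4)^16 = 4294967296.

4294967296


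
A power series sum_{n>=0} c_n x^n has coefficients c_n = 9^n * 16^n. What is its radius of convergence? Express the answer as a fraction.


By the root test (Cauchy-Hadamard), the radius is R = 1 / limsup_n |c_n|^(1/n).
Here |c_n|^(1/n) = (9^n * 16^n)^(1/n) = 9 * 16 = 144 for all n.
So R = 1/144 = 1/144.

1/144


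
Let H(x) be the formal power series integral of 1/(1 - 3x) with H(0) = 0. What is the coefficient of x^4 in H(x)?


1/(1 - 3x) = sum_{k>=0} 3^k x^k. Integrating termwise with H(0) = 0:
H(x) = sum_{k>=0} 3^k x^(k+1) / (k+1) = sum_{m>=1} 3^(m-1) x^m / m.
For m = 4: 3^3/4 = 27/4 = 27/4.

27/4


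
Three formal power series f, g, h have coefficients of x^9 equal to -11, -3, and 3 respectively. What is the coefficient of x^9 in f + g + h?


Series addition is componentwise:
-11 + -3 + 3
= -11

-11


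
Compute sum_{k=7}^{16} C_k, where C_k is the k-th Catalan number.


C_7 through C_16: 429, 1430, 4862, 16796, 58786, 208012, 742900, 2674440, 9694845, 35357670
Sum = 429 + 1430 + 4862 + 16796 + 58786 + 208012 + 742900 + 2674440 + 9694845 + 35357670
= 48760170

48760170


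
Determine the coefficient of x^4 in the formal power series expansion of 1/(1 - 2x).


The geometric series identity gives 1/(1 - c x) = sum_{k>=0} c^k x^k, so the coefficient of x^k is c^k.
Here c = 2 and k = 4.
Computing: 2^4 = 16

16


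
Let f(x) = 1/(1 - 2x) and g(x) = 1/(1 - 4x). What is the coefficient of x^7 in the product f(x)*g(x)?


The coefficient of x^n in f*g is the Cauchy product: sum_{k=0}^{n} a^k * b^(n-k).
With a=2, b=4, n=7:
sum_{k=0}^{7} 2^k * 4^(7-k)
= 32640

32640


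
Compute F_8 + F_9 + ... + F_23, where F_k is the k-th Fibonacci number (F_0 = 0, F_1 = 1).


Use the identity sum_{k=0}^{N} F_k = F_{N+2} - 1 (which follows from F_{k+2} - F_{k+1} = F_k). Then
sum_{k=8}^{23} F_k = (F_{25} - 1) - (F_{9} - 1) = F_{25} - F_{9}.
Computing: F_{25} = 75025, F_{9} = 34, so
Sum = 75025 - 34 = 74991.

74991


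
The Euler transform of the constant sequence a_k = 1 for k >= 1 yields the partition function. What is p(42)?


The Euler transform converts the sequence a_k = 1 into the number of integer partitions.
Using the recurrence or dynamic programming:
p(42) = 53174

53174


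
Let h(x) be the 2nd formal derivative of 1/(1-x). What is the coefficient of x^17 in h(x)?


Differentiating 2 times: d^2/dx^2 [1/(1-x)] = 2!/(1-x)^3.
The expansion 1/(1-x)^3 = sum_{k>=0} C(k+2, 2) x^k, so the coefficient of x^n in 2!/(1-x)^3 is 2! * C(n+2, 2).
For n = 17: 2 * C(19, 2) = 2 * 171 = 342

342


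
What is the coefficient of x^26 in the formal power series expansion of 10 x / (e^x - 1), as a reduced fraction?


The exponential generating function for Bernoulli numbers is
x / (e^x - 1) = sum_{k>=0} B_k x^k / k!.
So the coefficient of x^26 in 10 x / (e^x - 1) is 10 B_26 / 26!.
Computing: B_26 = 8553103/6, 26! = 403291461126605635584000000, giving
10 * 8553103/6 / 403291461126605635584000000 = 657931/18613452051997183180800000.

657931/18613452051997183180800000


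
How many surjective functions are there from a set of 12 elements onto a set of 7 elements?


By inclusion-exclusion on which target elements are missed, the number of surjections from an n-set onto a k-set is
surj(n, k) = sum_{j=0}^{k} (-1)^j C(k, j) (k - j)^n.
Equivalently surj(n, k) = k! * S(n, k), where S(n, k) is the Stirling number of the second kind.
For n = 12, k = 7:
S(12, 7) = 627396, so
surj = 7! * 627396 = 5040 * 627396 = 3162075840.

3162075840


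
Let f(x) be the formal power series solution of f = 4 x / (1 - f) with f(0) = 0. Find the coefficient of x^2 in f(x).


Apply Lagrange inversion: f = 4 x * phi(f) with phi(t) = 1/(1 - t), so
[x^n] f = 4^n * (1/n) [t^(n-1)] phi(t)^n = 4^n * (1/n) [t^(n-1)] (1 - t)^(-n) = 4^n * (1/n) C(2n - 2, n - 1) = 4^n * C_{n-1}.
For n = 2: C_1 = C(2, 1) / 2 = 2/2 = 1.
With the 4^2 = 16 factor, the coefficient is 16 * 1 = 16.

16


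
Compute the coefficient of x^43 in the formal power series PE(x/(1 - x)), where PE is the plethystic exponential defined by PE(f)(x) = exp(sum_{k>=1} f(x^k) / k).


For f(x) = x/(1 - x) we have
sum_{k>=1} f(x^k) / k = sum_{k>=1} (1/k) * x^k / (1 - x^k) = sum_{k, m >= 1} x^(k m) / k,
which after exponentiating simplifies to
PE(x/(1 - x)) = prod_{k>=1} 1 / (1 - x^k).
This is the generating function for the partition function p(n), so the coefficient of x^43 is p(43).
Computing p(43) by dynamic programming over parts 1, 2, ..., 43: p(43) = 63261.

63261


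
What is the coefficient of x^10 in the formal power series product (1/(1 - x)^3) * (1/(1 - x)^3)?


Combine the factors: (1/(1 - x)^3) * (1/(1 - x)^3) = 1/(1 - x)^6.
Then use 1/(1 - x)^r = sum_{k>=0} C(k + r - 1, r - 1) x^k with r = 6 and k = 10:
C(15, 5) = 3003.

3003


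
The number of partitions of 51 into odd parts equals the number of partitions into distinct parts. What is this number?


Computing partitions of 51 into odd parts (1, 3, 5, ...):
Using the generating function prod_{k>=0} 1/(1-x^(2k+1)),
the count is 4097

4097


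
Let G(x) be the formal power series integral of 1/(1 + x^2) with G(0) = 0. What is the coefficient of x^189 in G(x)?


1/(1 + x^2) = sum_{j>=0} (-1)^j x^(2j). Integrating termwise with G(0) = 0:
G(x) = sum_{j>=0} (-1)^j x^(2j+1) / (2j+1) = arctan(x).
Only odd powers are nonzero. For x^189 write 189 = 2*94 + 1, giving
(-1)^94 / 189 = 1/189 = 1/189.

1/189


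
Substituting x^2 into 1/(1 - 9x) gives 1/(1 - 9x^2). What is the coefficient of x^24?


The coefficient of x^(2m) in 1/(1 - 9x^2) is 9^m.
With n = 24 = 2*12, the coefficient is 9^12 = 282429536481.

282429536481


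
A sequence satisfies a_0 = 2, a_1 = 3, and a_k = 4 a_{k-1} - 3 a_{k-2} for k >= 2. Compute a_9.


The characteristic equation is t^2 - 4 t + 3 = 0, with roots r_1 = 3 and r_2 = 1 (so c_1 = r_1 + r_2, c_2 = -r_1 r_2 as required).
One can use the closed form a_n = A r_1^n + B r_2^n, but direct iteration is more reliable:
a_0 = 2, a_1 = 3, a_2 = 6, a_3 = 15, a_4 = 42, a_5 = 123, a_6 = 366, a_7 = 1095, a_8 = 3282, a_9 = 9843.
So a_9 = 9843.

9843


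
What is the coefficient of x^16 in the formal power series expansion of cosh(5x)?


The Maclaurin series is cosh(t) = sum_{m>=0} t^(2m) / (2m)!, so substituting t = 5x, only even powers of x are nonzero, with coefficient of x^(2m) equal to 5^(2m) / (2m)!.
For x^16 the coefficient is 5^16/16! = 152587890625/20922789888000 = 1220703125/167382319104.

1220703125/167382319104


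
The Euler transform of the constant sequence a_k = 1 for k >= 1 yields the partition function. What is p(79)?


The Euler transform converts the sequence a_k = 1 into the number of integer partitions.
Using the recurrence or dynamic programming:
p(79) = 13848650

13848650


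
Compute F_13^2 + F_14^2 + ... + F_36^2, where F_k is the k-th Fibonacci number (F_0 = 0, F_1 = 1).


There is a standard identity sum_{k=0}^{N} F_k^2 = F_N * F_{N+1} (proved inductively from the telescoping relation F_k^2 = F_k F_{k+1} - F_{k-1} F_k). Then
sum_{k=13}^{36} F_k^2 = F_36 F_37 - F_12 F_13.
Computing: F_36 = 14930352, F_37 = 24157817, F_12 = 144, F_13 = 233.
Sum = 14930352 * 24157817 - 144 * 233 = 360684711328032.

360684711328032


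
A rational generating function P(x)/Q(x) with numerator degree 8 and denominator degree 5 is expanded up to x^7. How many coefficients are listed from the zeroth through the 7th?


Expanding up to x^7 gives the coefficients for x^0, x^1, ..., x^7.
That is 7 + 1 = 8 coefficients in total.

8


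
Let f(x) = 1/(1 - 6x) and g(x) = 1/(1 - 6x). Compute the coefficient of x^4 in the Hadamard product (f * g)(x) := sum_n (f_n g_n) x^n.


f has coefficients f_k = 6^k and g has coefficients g_k = 6^k, so the Hadamard product has coefficient (f*g)_k = 6^k * 6^k = 36^k.
For k = 4: 36^4 = 1679616.

1679616


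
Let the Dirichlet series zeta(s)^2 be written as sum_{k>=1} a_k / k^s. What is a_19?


The Dirichlet convolution of the constant function 1 with itself gives (1 * 1)(k) = sum_{d | k} 1 = d(k), the number of positive divisors of k.
Since zeta(s) = sum_{k>=1} 1/k^s, we have zeta(s)^2 = sum_{k>=1} d(k)/k^s, so a_k = d(k).
For k = 19: the divisors are 1, 19.
Count = 2.

2


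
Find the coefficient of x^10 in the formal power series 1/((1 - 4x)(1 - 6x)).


By partial fractions or Cauchy convolution:
The coefficient equals sum_{k=0}^{10} 4^k * 6^(10-k).
= 179301376

179301376


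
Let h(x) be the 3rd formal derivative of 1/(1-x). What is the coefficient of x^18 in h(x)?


Differentiating 3 times: d^3/dx^3 [1/(1-x)] = 3!/(1-x)^4.
The expansion 1/(1-x)^4 = sum_{k>=0} C(k+3, 3) x^k, so the coefficient of x^n in 3!/(1-x)^4 is 3! * C(n+3, 3).
For n = 18: 6 * C(21, 3) = 6 * 1330 = 7980

7980


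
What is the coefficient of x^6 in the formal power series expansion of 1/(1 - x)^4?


The negative binomial / multiset identity is
1/(1 - x)^r = sum_{k>=0} C(k + r - 1, r - 1) x^k.
Here r = 4 and k = 6, so the coefficient is
C(6 + 3, 3) = C(9, 3)
= 84

84


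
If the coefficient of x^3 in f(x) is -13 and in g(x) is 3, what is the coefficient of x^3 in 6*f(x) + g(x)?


Scalar multiplication scales coefficients: 6 * -13 = -78.
Then add the g coefficient: -78 + 3
= -75

-75


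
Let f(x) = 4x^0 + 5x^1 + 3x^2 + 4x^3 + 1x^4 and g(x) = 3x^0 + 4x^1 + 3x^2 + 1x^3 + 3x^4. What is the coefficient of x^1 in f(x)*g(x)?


Cauchy product at x^1:
4*4 + 5*3
= 31

31


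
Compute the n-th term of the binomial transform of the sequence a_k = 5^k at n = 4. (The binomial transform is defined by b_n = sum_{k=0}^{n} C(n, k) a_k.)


With a_k = 5^k, b_n = sum_{k=0}^{n} C(n, k) 5^k = (1 + 5)^n by the binomial theorem.
For n = 4: (1 + 5)^4 = 6^4 = 1296.

1296


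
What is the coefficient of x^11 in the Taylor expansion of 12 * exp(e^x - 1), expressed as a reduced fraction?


exp(e^x - 1) = sum_{k>=0} Bell_k x^k / k!, where Bell_k is the k-th Bell number.
So the coefficient of x^11 is 12 * Bell_11 / 11!.
Computing: Bell_11 = 678570 and 11! = 39916800, giving
12 * 678570/39916800 = 22619/110880.

22619/110880


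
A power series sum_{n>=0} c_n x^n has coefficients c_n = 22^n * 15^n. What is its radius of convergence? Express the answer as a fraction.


By the root test (Cauchy-Hadamard), the radius is R = 1 / limsup_n |c_n|^(1/n).
Here |c_n|^(1/n) = (22^n * 15^n)^(1/n) = 22 * 15 = 330 for all n.
So R = 1/330 = 1/330.

1/330


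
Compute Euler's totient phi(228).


phi(n) counts integers in [1, n] coprime to n. Using the multiplicative formula phi(n) = n * prod_{p | n} (1 - 1/p):
228 = 2^2 * 3 * 19, so
phi(228) = 228 * (1 - 1/2) * (1 - 1/3) * (1 - 1/19) = 72.

72


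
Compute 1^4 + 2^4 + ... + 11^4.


This power sum has a closed form given by Faulhaber's formula
sum_{k=1}^{m} k^p = (1 / (p + 1)) * sum_{j=0}^{p} C(p + 1, j) B_j m^(p + 1 - j),
but for small m direct computation is fastest:
1 + 16 + 81 + 256 + 625 + 1296 + 2401 + 4096 + 6561 + 10000 + 14641 = 39974.

39974


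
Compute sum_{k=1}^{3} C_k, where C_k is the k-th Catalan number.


C_1 through C_3: 1, 2, 5
Sum = 1 + 2 + 5
= 8

8


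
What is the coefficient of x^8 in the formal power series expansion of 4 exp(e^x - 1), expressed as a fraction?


exp(e^x - 1) is the exponential generating function for the Bell numbers Bell_k: exp(e^x - 1) = sum_{k>=0} Bell_k x^k / k!.
So the coefficient of x^8 in 4 exp(e^x - 1) is 4 Bell_8 / 8!.
Computing: Bell_8 = 4140 and 8! = 40320, giving
4 * 4140/40320 = 23/56.

23/56


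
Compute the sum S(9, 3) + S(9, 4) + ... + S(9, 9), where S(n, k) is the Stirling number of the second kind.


By definition, S(n, k) counts partitions of an n-set into exactly k nonempty blocks.
Computing row n = 9 for k = 3..9:
S(9, k): 3025, 7770, 6951, 2646, 462, 36, 1
Sum = 20891.

20891


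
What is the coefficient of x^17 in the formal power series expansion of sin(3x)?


The Maclaurin series is sin(t) = sum_{k>=0} (-1)^k t^(2k+1) / (2k+1)!, so substituting t = 3x, only odd powers of x are nonzero, with coefficient of x^(2k+1) equal to (-1)^k 3^(2k+1) / (2k+1)!.
Write 17 = 2*8 + 1, giving the coefficient (-1)^8 * 3^17 / 17! = 129140163/355687428096000 = 177147/487911424000.

177147/487911424000


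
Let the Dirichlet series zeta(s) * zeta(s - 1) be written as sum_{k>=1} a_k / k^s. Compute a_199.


Convolution gives a_k = sum_{d | k} d * 1 = sum_{d | k} d = sigma(k), the sum of positive divisors of k.
For k = 199, the divisors are 1, 199, so
sigma(199) = 1 + 199 = 200.

200


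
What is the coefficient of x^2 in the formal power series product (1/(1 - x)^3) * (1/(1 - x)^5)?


Combine the factors: (1/(1 - x)^3) * (1/(1 - x)^5) = 1/(1 - x)^8.
Then use 1/(1 - x)^r = sum_{k>=0} C(k + r - 1, r - 1) x^k with r = 8 and k = 2:
C(9, 7) = 36.

36


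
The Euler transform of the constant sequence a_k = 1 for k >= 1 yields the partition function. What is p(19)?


The Euler transform converts the sequence a_k = 1 into the number of integer partitions.
Using the recurrence or dynamic programming:
p(19) = 490

490


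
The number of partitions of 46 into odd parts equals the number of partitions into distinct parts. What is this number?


Computing partitions of 46 into odd parts (1, 3, 5, ...):
Using the generating function prod_{k>=0} 1/(1-x^(2k+1)),
the count is 2304

2304


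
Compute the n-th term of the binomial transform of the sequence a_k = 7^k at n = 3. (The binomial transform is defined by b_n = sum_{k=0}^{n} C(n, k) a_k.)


With a_k = 7^k, b_n = sum_{k=0}^{n} C(n, k) 7^k = (1 + 7)^n by the binomial theorem.
For n = 3: (1 + 7)^3 = 8^3 = 512.

512


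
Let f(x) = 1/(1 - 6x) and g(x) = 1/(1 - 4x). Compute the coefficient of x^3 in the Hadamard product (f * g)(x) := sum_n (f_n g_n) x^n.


f has coefficients f_k = 6^k and g has coefficients g_k = 4^k, so the Hadamard product has coefficient (f*g)_k = 6^k * 4^k = 24^k.
For k = 3: 24^3 = 13824.

13824


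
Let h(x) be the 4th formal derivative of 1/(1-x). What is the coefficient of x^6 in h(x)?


Differentiating 4 times: d^4/dx^4 [1/(1-x)] = 4!/(1-x)^5.
The expansion 1/(1-x)^5 = sum_{k>=0} C(k+4, 4) x^k, so the coefficient of x^n in 4!/(1-x)^5 is 4! * C(n+4, 4).
For n = 6: 24 * C(10, 4) = 24 * 210 = 5040

5040


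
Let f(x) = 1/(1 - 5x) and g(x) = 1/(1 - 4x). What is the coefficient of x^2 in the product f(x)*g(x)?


The coefficient of x^n in f*g is the Cauchy product: sum_{k=0}^{n} a^k * b^(n-k).
With a=5, b=4, n=2:
sum_{k=0}^{2} 5^k * 4^(2-k)
= 61

61


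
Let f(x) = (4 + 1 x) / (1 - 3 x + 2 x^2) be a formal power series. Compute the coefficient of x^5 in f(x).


Write f(x) = sum_{k>=0} a_k x^k. Multiplying both sides by 1 - 3 x + 2 x^2 gives
(1 - 3 x + 2 x^2) sum_{k>=0} a_k x^k = 4 + 1 x.
Matching coefficients:
 x^0: a_0 = 4
 x^1: a_1 - 3 a_0 = 1  =>  a_1 = 3*4 + 1 = 13
 x^k (k >= 2): a_k = 3 a_{k-1} - 2 a_{k-2}.
Iterating: a_2 = 31, a_3 = 67, a_4 = 139, a_5 = 283.
So the coefficient of x^5 is 283.

283


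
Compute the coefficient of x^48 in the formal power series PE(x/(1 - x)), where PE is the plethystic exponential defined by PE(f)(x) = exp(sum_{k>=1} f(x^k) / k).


For f(x) = x/(1 - x) we have
sum_{k>=1} f(x^k) / k = sum_{k>=1} (1/k) * x^k / (1 - x^k) = sum_{k, m >= 1} x^(k m) / k,
which after exponentiating simplifies to
PE(x/(1 - x)) = prod_{k>=1} 1 / (1 - x^k).
This is the generating function for the partition function p(n), so the coefficient of x^48 is p(48).
Computing p(48) by dynamic programming over parts 1, 2, ..., 48: p(48) = 147273.

147273


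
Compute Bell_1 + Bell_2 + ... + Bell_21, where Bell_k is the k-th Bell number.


Recall Bell_k counts set partitions of a k-set (with Bell_0 = 1 by convention).
Bell_1 through Bell_21: 1, 2, 5, 15, 52, 203, 877, 4140, 21147, 115975, 678570, 4213597, 27644437, 190899322, 1382958545, 10480142147, 82864869804, 682076806159, 5832742205057, 51724158235372, 474869816156751
Sum = 1 + 2 + 5 + 15 + 52 + 203 + 877 + 4140 + 21147 + 115975 + 678570 + 4213597 + 27644437 + 190899322 + 1382958545 + 10480142147 + 82864869804 + 682076806159 + 5832742205057 + 51724158235372 + 474869816156751 = 533203744952178.

533203744952178


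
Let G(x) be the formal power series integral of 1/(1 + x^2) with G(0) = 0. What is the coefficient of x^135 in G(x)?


1/(1 + x^2) = sum_{j>=0} (-1)^j x^(2j). Integrating termwise with G(0) = 0:
G(x) = sum_{j>=0} (-1)^j x^(2j+1) / (2j+1) = arctan(x).
Only odd powers are nonzero. For x^135 write 135 = 2*67 + 1, giving
(-1)^67 / 135 = -1/135 = -1/135.

-1/135


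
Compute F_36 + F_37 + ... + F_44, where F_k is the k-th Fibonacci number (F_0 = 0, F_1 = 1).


Use the identity sum_{k=0}^{N} F_k = F_{N+2} - 1 (which follows from F_{k+2} - F_{k+1} = F_k). Then
sum_{k=36}^{44} F_k = (F_{46} - 1) - (F_{37} - 1) = F_{46} - F_{37}.
Computing: F_{46} = 1836311903, F_{37} = 24157817, so
Sum = 1836311903 - 24157817 = 1812154086.

1812154086


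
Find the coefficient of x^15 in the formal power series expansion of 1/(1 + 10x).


Write 1/(1 + c x) = 1/(1 - (-c) x) and apply the geometric-series identity
1/(1 - y) = sum_{k>=0} y^k to get 1/(1 + c x) = sum_{k>=0} (-c)^k x^k.
So the coefficient of x^k is (-c)^k = (-1)^k * c^k.
Here c = 10 and k = 15:
(-10)^15 = -1 * 1000000000000000 = -1000000000000000

-1000000000000000


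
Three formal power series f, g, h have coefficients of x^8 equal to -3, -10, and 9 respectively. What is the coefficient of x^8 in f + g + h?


Series addition is componentwise:
-3 + -10 + 9
= -4

-4


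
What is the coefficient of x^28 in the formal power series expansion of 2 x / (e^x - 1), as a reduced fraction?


The exponential generating function for Bernoulli numbers is
x / (e^x - 1) = sum_{k>=0} B_k x^k / k!.
So the coefficient of x^28 in 2 x / (e^x - 1) is 2 B_28 / 28!.
Computing: B_28 = -23749461029/870, 28! = 304888344611713860501504000000, giving
2 * -23749461029/870 / 304888344611713860501504000000 = -3392780147/18946632843727932759736320000000.

-3392780147/18946632843727932759736320000000


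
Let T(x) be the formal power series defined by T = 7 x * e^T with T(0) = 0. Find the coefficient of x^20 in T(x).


Apply the Lagrange inversion formula: if T = 7 x * phi(T) with phi(t) = e^t, then
[x^n] T = 7^n * (1/n) [t^(n-1)] phi(t)^n = 7^n * (1/n) [t^(n-1)] e^(n t) = 7^n * (1/n) * n^(n-1) / (n-1)! = 7^n * n^(n-1) / n!.
When c = 1 this is the Cayley count of rooted labeled trees on n vertices, divided by n!.
For n = 20: 7^20 * 20^19 / 20! = 79792266297612001 * 5242880000000000000000000/2432902008176640000 = 52109235133134368000000000000000/303046029.

52109235133134368000000000000000/303046029


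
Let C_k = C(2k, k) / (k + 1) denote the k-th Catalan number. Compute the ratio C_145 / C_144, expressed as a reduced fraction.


Using C_k = (2k)! / (k! (k+1)!), the ratio C_{k+1}/C_k simplifies to
C_{k+1}/C_k = [(2k+2)! / ((k+1)! (k+2)!)] * [k! (k+1)! / (2k)!]
 = (2k+2)(2k+1) / ((k+1)(k+2)) = 2(2k+1) / (k+2).
For k = 144: 2(2*144 + 1) / (144 + 2) = 578/146 = 289/73.

289/73


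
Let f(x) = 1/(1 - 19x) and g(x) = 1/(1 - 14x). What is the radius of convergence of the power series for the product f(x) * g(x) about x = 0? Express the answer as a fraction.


The radius of 1/(1 - 19x) is 1/19 (nearest singularity at x = 1/19), and the radius of 1/(1 - 14x) is 1/14.
The product f(x)*g(x) = 1/((1 - 19x)(1 - 14x)) has singularities at both 1/19 and 1/14, so its radius of convergence is the distance to the nearest one:
min(1/19, 1/14) = 1/19.

1/19


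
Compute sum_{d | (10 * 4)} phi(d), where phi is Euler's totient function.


First, 10 * 4 = 40. One classical identity is sum_{d | n} phi(d) = n (each k in [1, n] has a unique gcd with n, and among the k's with gcd(k, n) = n/d there are phi(d) of them). So the sum equals 40. We also verify directly:
Divisors of 40: 1, 2, 4, 5, 8, 10, 20, 40.
phi values: 1, 1, 2, 4, 4, 4, 8, 16.
Sum = 40.

40


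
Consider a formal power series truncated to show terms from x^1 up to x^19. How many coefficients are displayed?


From x^1 to x^19 inclusive, the count is 19 - 1 + 1 = 19.

19


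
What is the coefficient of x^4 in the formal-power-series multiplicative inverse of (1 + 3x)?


The inverse is 1/(1 + 3x). Apply the geometric identity 1/(1 - y) = sum_{k>=0} y^k with y = -3x:
1/(1 + 3x) = sum_{k>=0} (-3)^k x^k.
So the coefficient of x^4 is (-3)^4 = 81.

81


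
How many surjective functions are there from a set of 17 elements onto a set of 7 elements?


By inclusion-exclusion on which target elements are missed, the number of surjections from an n-set onto a k-set is
surj(n, k) = sum_{j=0}^{k} (-1)^j C(k, j) (k - j)^n.
Equivalently surj(n, k) = k! * S(n, k), where S(n, k) is the Stirling number of the second kind.
For n = 17, k = 7:
S(17, 7) = 25708104786, so
surj = 7! * 25708104786 = 5040 * 25708104786 = 129568848121440.

129568848121440


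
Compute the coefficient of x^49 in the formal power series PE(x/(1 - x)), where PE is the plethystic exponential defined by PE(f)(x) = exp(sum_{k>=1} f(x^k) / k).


For f(x) = x/(1 - x) we have
sum_{k>=1} f(x^k) / k = sum_{k>=1} (1/k) * x^k / (1 - x^k) = sum_{k, m >= 1} x^(k m) / k,
which after exponentiating simplifies to
PE(x/(1 - x)) = prod_{k>=1} 1 / (1 - x^k).
This is the generating function for the partition function p(n), so the coefficient of x^49 is p(49).
Computing p(49) by dynamic programming over parts 1, 2, ..., 49: p(49) = 173525.

173525
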